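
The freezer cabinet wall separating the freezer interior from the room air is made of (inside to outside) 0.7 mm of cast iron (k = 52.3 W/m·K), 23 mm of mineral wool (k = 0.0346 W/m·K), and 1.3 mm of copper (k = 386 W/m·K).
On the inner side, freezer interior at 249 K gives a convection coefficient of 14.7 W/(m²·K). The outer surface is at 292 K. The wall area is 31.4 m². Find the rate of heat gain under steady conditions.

Treating each layer as a thermal resistance in series:
R_inner film = 1/(h_i·A) = 1/(14.7×31.4) = 0.002166 K/W
R_cast iron = L/(kA) = 0.0007/(52.3×31.4) = 4.263×10^-7 K/W
R_mineral wool = L/(kA) = 0.023/(0.0346×31.4) = 0.02117 K/W
R_copper = L/(kA) = 0.0013/(386×31.4) = 1.073×10^-7 K/W
R_total = 0.02334 K/W
Q = ΔT / R_total = 43 / 0.02334

Q ≈ 1840 W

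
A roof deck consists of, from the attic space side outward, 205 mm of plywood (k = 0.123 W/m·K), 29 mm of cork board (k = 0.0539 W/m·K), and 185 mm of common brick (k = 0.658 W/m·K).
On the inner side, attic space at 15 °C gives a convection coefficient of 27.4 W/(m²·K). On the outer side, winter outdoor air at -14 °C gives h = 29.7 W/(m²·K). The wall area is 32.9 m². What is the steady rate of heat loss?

Q ≈ 373 W

Treating each layer as a thermal resistance in series:
R_inner film = 1/(h_i·A) = 1/(27.4×32.9) = 0.001109 K/W
R_plywood = L/(kA) = 0.205/(0.123×32.9) = 0.05066 K/W
R_cork board = L/(kA) = 0.029/(0.0539×32.9) = 0.01635 K/W
R_common brick = L/(kA) = 0.185/(0.658×32.9) = 0.008546 K/W
R_outer film = 1/(h_o·A) = 1/(29.7×32.9) = 0.001023 K/W
R_total = 0.07769 K/W
Q = ΔT / R_total = 29 / 0.07769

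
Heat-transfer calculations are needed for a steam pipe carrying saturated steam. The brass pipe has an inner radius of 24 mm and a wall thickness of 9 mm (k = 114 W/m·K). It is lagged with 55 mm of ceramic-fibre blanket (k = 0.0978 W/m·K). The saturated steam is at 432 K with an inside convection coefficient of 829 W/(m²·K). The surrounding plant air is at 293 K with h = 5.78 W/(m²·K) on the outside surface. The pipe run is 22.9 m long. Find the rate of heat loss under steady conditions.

Q ≈ 1660 W

Per-layer cylindrical resistances, series-summed:
R_inner film = 1/(h_i·2πr₁L) = 1/(829×2π×0.024×22.9) = 3.493×10^-4 K/W
R_brass pipe wall = ln(33/24)/(2π×114×22.9) = 1.941×10^-5 K/W
R_ceramic-fibre blanket = ln(88/33)/(2π×0.0978×22.9) = 0.0697 K/W
R_outer film = 1/(h_o·2πr_oL) = 1/(5.78×2π×0.088×22.9) = 0.01366 K/W
R_total = 0.08373 K/W
Q = ΔT/R_total = 139/0.08373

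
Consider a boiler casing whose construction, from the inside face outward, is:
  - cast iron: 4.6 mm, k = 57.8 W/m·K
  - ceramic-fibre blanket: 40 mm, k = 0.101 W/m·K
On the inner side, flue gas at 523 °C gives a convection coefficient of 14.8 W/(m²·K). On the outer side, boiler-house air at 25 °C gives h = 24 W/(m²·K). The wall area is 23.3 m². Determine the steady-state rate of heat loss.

Q ≈ 23000 W

Series thermal resistances:
R_inner film = 1/(h_i·A) = 1/(14.8×23.3) = 0.0029 K/W
R_cast iron = L/(kA) = 0.0046/(57.8×23.3) = 3.416×10^-6 K/W
R_ceramic-fibre blanket = L/(kA) = 0.04/(0.101×23.3) = 0.017 K/W
R_outer film = 1/(h_o·A) = 1/(24×23.3) = 0.001788 K/W
R_total = 0.02169 K/W
Q = ΔT / R_total = 498 / 0.02169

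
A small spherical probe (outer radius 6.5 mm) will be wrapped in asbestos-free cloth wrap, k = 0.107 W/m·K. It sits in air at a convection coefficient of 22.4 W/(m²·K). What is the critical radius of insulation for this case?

r_cr ≈ 9.55 mm

For a sphere r_cr = 2k/h = 2×0.107/22.4
r_cr = 9.55 mm; since the bare radius (6.5 mm) is below r_cr, adding a thin layer of insulation will *increase* heat loss.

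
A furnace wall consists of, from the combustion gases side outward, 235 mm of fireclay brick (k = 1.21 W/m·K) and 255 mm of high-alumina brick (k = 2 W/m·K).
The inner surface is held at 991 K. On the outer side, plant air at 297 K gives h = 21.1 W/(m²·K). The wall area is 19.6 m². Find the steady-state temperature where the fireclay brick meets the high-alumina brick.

Using the resistance-network approach (series):
R_fireclay brick = L/(kA) = 0.235/(1.21×19.6) = 0.009909 K/W
R_high-alumina brick = L/(kA) = 0.255/(2×19.6) = 0.006505 K/W
R_outer film = 1/(h_o·A) = 1/(21.1×19.6) = 0.002418 K/W
R_total = 0.01883 K/W;  Q = ΔT/R_total = 694/0.01883 = 36850 W
T_interface = T_inner − Q·ΣR(inner→interface) = 991 − 36900×0.009909

T ≈ 626 K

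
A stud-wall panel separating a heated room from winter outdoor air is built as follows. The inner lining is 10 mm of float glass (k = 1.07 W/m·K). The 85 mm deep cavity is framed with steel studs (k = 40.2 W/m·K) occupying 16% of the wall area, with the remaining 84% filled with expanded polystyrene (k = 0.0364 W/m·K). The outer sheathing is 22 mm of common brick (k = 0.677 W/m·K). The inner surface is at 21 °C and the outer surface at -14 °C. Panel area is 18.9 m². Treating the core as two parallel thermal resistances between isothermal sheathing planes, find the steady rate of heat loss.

Q ≈ 12000 W

Sheathing layers in series; stud and cavity paths in parallel between them.
R_inner = 0.01/(1.07×18.9) = 4.945×10^-4 K/W
R_stud  = 0.085/(40.2×0.16×18.9) = 6.992×10^-4 K/W
R_cav   = 0.085/(0.0364×0.84×18.9) = 0.1471 K/W
1/R_core = 1/R_stud + 1/R_cav → R_core = 6.959×10^-4 K/W
R_outer = 0.022/(0.677×18.9) = 0.001719 K/W
R_total = 0.00291 K/W
Q = ΔT/R_total = 35/0.00291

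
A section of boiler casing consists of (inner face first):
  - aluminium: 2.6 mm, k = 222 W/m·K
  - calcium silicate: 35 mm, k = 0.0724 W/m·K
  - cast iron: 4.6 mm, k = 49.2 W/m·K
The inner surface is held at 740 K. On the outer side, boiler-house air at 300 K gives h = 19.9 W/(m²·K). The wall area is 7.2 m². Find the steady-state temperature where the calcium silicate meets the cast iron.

Series thermal resistances:
R_aluminium = L/(kA) = 0.0026/(222×7.2) = 1.627×10^-6 K/W
R_calcium silicate = L/(kA) = 0.035/(0.0724×7.2) = 0.06714 K/W
R_cast iron = L/(kA) = 0.0046/(49.2×7.2) = 1.299×10^-5 K/W
R_outer film = 1/(h_o·A) = 1/(19.9×7.2) = 0.006979 K/W
R_total = 0.07414 K/W;  Q = ΔT/R_total = 440/0.07414 = 5935 W
T_interface = T_inner − Q·ΣR(inner→interface) = 740 − 5940×0.06714

T ≈ 341 K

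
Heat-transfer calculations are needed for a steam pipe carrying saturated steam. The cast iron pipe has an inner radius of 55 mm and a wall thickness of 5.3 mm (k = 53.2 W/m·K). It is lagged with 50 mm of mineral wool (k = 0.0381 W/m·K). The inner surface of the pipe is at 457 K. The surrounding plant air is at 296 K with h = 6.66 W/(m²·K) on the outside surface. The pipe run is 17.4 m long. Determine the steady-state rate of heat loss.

Radial resistances (cylindrical: R_cond = ln(r_o/r_i)/(2πkL), R_conv = 1/(h·2πrL)):
R_cast iron pipe wall = ln(60.3/55)/(2π×53.2×17.4) = 1.582×10^-5 K/W
R_mineral wool = ln(110.3/60.3)/(2π×0.0381×17.4) = 0.145 K/W
R_outer film = 1/(h_o·2πr_oL) = 1/(6.66×2π×0.1103×17.4) = 0.01245 K/W
R_total = 0.1574 K/W
Q = ΔT/R_total = 161/0.1574

Q ≈ 1020 W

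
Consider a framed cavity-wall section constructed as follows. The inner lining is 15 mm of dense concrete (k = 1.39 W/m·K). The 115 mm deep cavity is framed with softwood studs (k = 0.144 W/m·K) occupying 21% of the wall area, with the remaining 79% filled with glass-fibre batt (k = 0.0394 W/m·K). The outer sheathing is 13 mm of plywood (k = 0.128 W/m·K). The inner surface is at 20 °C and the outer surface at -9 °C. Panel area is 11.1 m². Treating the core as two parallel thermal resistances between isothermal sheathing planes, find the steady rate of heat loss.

Q ≈ 162 W

Sheathing layers in series; stud and cavity paths in parallel between them.
R_inner = 0.015/(1.39×11.1) = 9.722×10^-4 K/W
R_stud  = 0.115/(0.144×0.21×11.1) = 0.3426 K/W
R_cav   = 0.115/(0.0394×0.79×11.1) = 0.3329 K/W
1/R_core = 1/R_stud + 1/R_cav → R_core = 0.1688 K/W
R_outer = 0.013/(0.128×11.1) = 0.00915 K/W
R_total = 0.179 K/W
Q = ΔT/R_total = 29/0.179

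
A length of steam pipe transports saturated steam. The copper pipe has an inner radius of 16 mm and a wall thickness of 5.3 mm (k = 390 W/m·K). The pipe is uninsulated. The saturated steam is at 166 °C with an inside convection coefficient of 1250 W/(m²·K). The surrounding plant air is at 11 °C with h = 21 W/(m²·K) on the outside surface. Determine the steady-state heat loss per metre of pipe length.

For a radial system each layer contributes R = ln(r_out/r_in)/(2πkL); films add R = 1/(hA).
R_inner film = 1/(h_i·2πr₁L) = 1/(1250×2π×0.016×1) = 0.007958 K/W
R_copper pipe wall = ln(21.3/16)/(2π×390×1) = 1.168×10^-4 K/W
R_outer film = 1/(h_o·2πr_oL) = 1/(21×2π×0.0213×1) = 0.3558 K/W
R_total = 0.3639 K/W
Q = ΔT/R_total = 155/0.3639

q′ ≈ 426 W/m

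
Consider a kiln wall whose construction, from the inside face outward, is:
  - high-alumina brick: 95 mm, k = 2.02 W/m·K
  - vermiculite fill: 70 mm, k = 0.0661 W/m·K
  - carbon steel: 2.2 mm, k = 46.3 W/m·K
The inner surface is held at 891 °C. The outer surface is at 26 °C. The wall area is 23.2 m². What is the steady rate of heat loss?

Q ≈ 18100 W

Thermal resistances in series:
R_high-alumina brick = L/(kA) = 0.095/(2.02×23.2) = 0.002027 K/W
R_vermiculite fill = L/(kA) = 0.07/(0.0661×23.2) = 0.04565 K/W
R_carbon steel = L/(kA) = 0.0022/(46.3×23.2) = 2.048×10^-6 K/W
R_total = 0.04768 K/W
Q = ΔT / R_total = 865 / 0.04768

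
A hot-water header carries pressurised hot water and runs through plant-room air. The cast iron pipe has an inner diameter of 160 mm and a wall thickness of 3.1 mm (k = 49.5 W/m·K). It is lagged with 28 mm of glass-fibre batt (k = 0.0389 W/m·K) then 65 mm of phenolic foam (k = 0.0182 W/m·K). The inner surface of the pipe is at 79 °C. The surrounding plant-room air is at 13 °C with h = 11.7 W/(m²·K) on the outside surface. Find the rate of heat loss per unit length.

q′ ≈ 12.5 W/m

Treating each annulus and film as a series resistance:
R_cast iron pipe wall = ln(83.1/80)/(2π×49.5×1) = 1.222×10^-4 K/W
R_glass-fibre batt = ln(111.1/83.1)/(2π×0.0389×1) = 1.188 K/W
R_phenolic foam = ln(176.1/111.1)/(2π×0.0182×1) = 4.028 K/W
R_outer film = 1/(h_o·2πr_oL) = 1/(11.7×2π×0.1761×1) = 0.07725 K/W
R_total = 5.293 K/W
Q = ΔT/R_total = 66/5.293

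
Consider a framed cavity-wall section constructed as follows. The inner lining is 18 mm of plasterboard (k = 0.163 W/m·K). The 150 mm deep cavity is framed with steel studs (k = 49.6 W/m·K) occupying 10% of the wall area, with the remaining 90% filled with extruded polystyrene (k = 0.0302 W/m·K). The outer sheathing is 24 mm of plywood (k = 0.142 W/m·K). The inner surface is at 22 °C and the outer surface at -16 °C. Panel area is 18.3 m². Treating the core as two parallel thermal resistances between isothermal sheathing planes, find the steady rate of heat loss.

Sheathing layers in series; stud and cavity paths in parallel between them.
R_inner = 0.018/(0.163×18.3) = 0.006034 K/W
R_stud  = 0.15/(49.6×0.1×18.3) = 0.001653 K/W
R_cav   = 0.15/(0.0302×0.9×18.3) = 0.3016 K/W
1/R_core = 1/R_stud + 1/R_cav → R_core = 0.001644 K/W
R_outer = 0.024/(0.142×18.3) = 0.009236 K/W
R_total = 0.01691 K/W
Q = ΔT/R_total = 38/0.01691

Q ≈ 2250 W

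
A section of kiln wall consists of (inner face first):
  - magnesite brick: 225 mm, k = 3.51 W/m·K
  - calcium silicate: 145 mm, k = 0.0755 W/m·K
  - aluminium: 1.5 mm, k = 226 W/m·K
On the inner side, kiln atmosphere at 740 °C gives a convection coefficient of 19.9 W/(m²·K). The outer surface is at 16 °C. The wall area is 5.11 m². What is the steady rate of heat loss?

Q ≈ 1820 W

Using the resistance-network approach (series):
R_inner film = 1/(h_i·A) = 1/(19.9×5.11) = 0.009834 K/W
R_magnesite brick = L/(kA) = 0.225/(3.51×5.11) = 0.01254 K/W
R_calcium silicate = L/(kA) = 0.145/(0.0755×5.11) = 0.3758 K/W
R_aluminium = L/(kA) = 0.0015/(226×5.11) = 1.299×10^-6 K/W
R_total = 0.3982 K/W
Q = ΔT / R_total = 724 / 0.3982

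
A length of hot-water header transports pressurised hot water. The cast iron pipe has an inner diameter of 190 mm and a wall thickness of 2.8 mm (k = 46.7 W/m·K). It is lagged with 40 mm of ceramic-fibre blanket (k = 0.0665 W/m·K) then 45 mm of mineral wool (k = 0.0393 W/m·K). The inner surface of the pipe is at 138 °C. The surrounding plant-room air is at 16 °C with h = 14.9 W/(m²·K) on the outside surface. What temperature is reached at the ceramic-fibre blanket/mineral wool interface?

Radial resistances (cylindrical: R_cond = ln(r_o/r_i)/(2πkL), R_conv = 1/(h·2πrL)):
R_cast iron pipe wall = ln(97.8/95)/(2π×46.7×1) = 9.9×10^-5 K/W
R_ceramic-fibre blanket = ln(137.8/97.8)/(2π×0.0665×1) = 0.8206 K/W
R_mineral wool = ln(182.8/137.8)/(2π×0.0393×1) = 1.144 K/W
R_outer film = 1/(h_o·2πr_oL) = 1/(14.9×2π×0.1828×1) = 0.05843 K/W
R_total = 2.024 K/W
Q = ΔT/R_total = 122/2.024
Q = 60.3 W/m
T_interface = T_inner − Q·ΣR(inner→interface) = 138 − 60.3×0.8207

T ≈ 88.5 °C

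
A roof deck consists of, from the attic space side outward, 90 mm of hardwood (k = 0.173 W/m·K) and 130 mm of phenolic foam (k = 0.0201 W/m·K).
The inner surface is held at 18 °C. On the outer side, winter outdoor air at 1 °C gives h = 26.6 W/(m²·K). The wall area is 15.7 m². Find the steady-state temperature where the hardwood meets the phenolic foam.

T ≈ 16.7 °C

Series thermal resistances:
R_hardwood = L/(kA) = 0.09/(0.173×15.7) = 0.03314 K/W
R_phenolic foam = L/(kA) = 0.13/(0.0201×15.7) = 0.412 K/W
R_outer film = 1/(h_o·A) = 1/(26.6×15.7) = 0.002395 K/W
R_total = 0.4475 K/W;  Q = ΔT/R_total = 17/0.4475 = 37.99 W
T_interface = T_inner − Q·ΣR(inner→interface) = 18 − 38×0.03314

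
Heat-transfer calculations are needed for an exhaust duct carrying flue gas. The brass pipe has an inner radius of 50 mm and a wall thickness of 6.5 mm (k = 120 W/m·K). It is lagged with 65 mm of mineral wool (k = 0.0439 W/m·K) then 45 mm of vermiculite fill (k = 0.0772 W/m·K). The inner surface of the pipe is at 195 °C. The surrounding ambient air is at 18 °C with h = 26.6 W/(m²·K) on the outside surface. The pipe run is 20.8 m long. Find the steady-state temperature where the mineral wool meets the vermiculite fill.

Treating each annulus and film as a series resistance:
R_brass pipe wall = ln(56.5/50)/(2π×120×20.8) = 7.793×10^-6 K/W
R_mineral wool = ln(121.5/56.5)/(2π×0.0439×20.8) = 0.1335 K/W
R_vermiculite fill = ln(166.5/121.5)/(2π×0.0772×20.8) = 0.03123 K/W
R_outer film = 1/(h_o·2πr_oL) = 1/(26.6×2π×0.1665×20.8) = 0.001728 K/W
R_total = 0.1664 K/W
Q = ΔT/R_total = 177/0.1664
Q = 1060 W
T_interface = T_inner − Q·ΣR(inner→interface) = 195 − 1060×0.1335

T ≈ 53.1 °C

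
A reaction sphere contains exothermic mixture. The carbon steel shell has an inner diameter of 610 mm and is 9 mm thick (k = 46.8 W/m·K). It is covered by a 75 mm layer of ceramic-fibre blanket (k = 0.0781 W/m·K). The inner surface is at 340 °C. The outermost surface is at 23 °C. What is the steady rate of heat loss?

Each spherical layer contributes R = (1/r_i − 1/r_o)/(4πk):
R_carbon steel shell = (1/0.305 − 1/0.314)/(4π×46.8) = 1.598×10^-4 K/W
R_ceramic-fibre blanket = (1/0.314 − 1/0.389)/(4π×0.0781) = 0.6256 K/W
R_total = 0.6258 K/W
Q = ΔT/R_total = 317/0.6258

Q ≈ 507 W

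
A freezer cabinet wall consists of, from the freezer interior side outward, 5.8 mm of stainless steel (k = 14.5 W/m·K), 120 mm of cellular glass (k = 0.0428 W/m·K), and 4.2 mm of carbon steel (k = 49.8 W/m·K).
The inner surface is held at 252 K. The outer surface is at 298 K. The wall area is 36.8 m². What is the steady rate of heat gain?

Q ≈ 604 W

Using the resistance-network approach (series):
R_stainless steel = L/(kA) = 0.0058/(14.5×36.8) = 1.087×10^-5 K/W
R_cellular glass = L/(kA) = 0.12/(0.0428×36.8) = 0.07619 K/W
R_carbon steel = L/(kA) = 0.0042/(49.8×36.8) = 2.292×10^-6 K/W
R_total = 0.0762 K/W
Q = ΔT / R_total = 46 / 0.0762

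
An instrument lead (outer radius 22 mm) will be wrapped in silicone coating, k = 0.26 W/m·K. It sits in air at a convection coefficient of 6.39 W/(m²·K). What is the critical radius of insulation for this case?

For a cylinder r_cr = k/h = 0.26/6.39
r_cr = 40.7 mm; since the bare radius (22 mm) is below r_cr, adding a thin layer of insulation will *increase* heat loss.

r_cr ≈ 40.7 mm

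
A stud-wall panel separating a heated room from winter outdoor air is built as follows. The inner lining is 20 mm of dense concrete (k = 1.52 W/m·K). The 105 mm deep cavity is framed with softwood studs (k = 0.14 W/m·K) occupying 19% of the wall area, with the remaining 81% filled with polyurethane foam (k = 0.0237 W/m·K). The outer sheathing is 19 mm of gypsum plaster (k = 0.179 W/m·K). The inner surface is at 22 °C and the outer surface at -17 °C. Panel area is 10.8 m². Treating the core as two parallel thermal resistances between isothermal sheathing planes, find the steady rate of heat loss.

Sheathing layers in series; stud and cavity paths in parallel between them.
R_inner = 0.02/(1.52×10.8) = 0.001218 K/W
R_stud  = 0.105/(0.14×0.19×10.8) = 0.3655 K/W
R_cav   = 0.105/(0.0237×0.81×10.8) = 0.5064 K/W
1/R_core = 1/R_stud + 1/R_cav → R_core = 0.2123 K/W
R_outer = 0.019/(0.179×10.8) = 0.009828 K/W
R_total = 0.2233 K/W
Q = ΔT/R_total = 39/0.2233

Q ≈ 175 W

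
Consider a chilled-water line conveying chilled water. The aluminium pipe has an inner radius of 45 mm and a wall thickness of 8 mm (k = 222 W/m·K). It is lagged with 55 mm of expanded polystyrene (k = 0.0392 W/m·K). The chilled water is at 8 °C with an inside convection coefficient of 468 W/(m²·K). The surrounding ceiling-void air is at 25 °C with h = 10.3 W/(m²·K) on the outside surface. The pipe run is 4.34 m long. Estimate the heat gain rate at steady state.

Cylindrical conduction, so R = ln(r₂/r₁)/(2πkL) per layer, in series:
R_inner film = 1/(h_i·2πr₁L) = 1/(468×2π×0.045×4.34) = 0.001741 K/W
R_aluminium pipe wall = ln(53/45)/(2π×222×4.34) = 2.703×10^-5 K/W
R_expanded polystyrene = ln(108/53)/(2π×0.0392×4.34) = 0.6659 K/W
R_outer film = 1/(h_o·2πr_oL) = 1/(10.3×2π×0.108×4.34) = 0.03297 K/W
R_total = 0.7007 K/W
Q = ΔT/R_total = 17/0.7007

Q ≈ 24.3 W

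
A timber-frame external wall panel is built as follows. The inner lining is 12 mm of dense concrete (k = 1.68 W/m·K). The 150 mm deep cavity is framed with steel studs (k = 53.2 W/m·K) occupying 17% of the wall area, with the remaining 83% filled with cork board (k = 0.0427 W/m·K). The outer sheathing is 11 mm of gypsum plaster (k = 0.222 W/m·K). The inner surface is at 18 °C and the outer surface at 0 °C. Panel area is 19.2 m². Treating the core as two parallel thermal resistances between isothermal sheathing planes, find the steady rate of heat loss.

Sheathing layers in series; stud and cavity paths in parallel between them.
R_inner = 0.012/(1.68×19.2) = 3.72×10^-4 K/W
R_stud  = 0.15/(53.2×0.17×19.2) = 8.638×10^-4 K/W
R_cav   = 0.15/(0.0427×0.83×19.2) = 0.2204 K/W
1/R_core = 1/R_stud + 1/R_cav → R_core = 8.605×10^-4 K/W
R_outer = 0.011/(0.222×19.2) = 0.002581 K/W
R_total = 0.003813 K/W
Q = ΔT/R_total = 18/0.003813

Q ≈ 4720 W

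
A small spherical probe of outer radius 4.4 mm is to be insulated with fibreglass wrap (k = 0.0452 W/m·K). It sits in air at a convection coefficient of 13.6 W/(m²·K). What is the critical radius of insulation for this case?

r_cr ≈ 6.65 mm

For a sphere r_cr = 2k/h = 2×0.0452/13.6
r_cr = 6.65 mm; since the bare radius (4.4 mm) is below r_cr, adding a thin layer of insulation will *increase* heat loss.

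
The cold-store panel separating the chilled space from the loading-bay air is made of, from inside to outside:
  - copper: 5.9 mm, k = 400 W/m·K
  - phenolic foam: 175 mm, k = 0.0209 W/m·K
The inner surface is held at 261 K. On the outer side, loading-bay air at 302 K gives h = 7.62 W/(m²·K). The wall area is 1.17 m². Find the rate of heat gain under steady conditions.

Treating each layer as a thermal resistance in series:
R_copper = L/(kA) = 0.0059/(400×1.17) = 1.261×10^-5 K/W
R_phenolic foam = L/(kA) = 0.175/(0.0209×1.17) = 7.157 K/W
R_outer film = 1/(h_o·A) = 1/(7.62×1.17) = 0.1122 K/W
R_total = 7.269 K/W
Q = ΔT / R_total = 41 / 7.269

Q ≈ 5.64 W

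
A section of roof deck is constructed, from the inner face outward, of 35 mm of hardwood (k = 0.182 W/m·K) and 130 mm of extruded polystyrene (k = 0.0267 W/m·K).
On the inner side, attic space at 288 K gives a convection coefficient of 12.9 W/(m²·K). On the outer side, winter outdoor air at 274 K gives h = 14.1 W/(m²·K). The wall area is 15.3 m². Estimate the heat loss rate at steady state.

Treating each layer as a thermal resistance in series:
R_inner film = 1/(h_i·A) = 1/(12.9×15.3) = 0.005067 K/W
R_hardwood = L/(kA) = 0.035/(0.182×15.3) = 0.01257 K/W
R_extruded polystyrene = L/(kA) = 0.13/(0.0267×15.3) = 0.3182 K/W
R_outer film = 1/(h_o·A) = 1/(14.1×15.3) = 0.004635 K/W
R_total = 0.3405 K/W
Q = ΔT / R_total = 14 / 0.3405

Q ≈ 41.1 W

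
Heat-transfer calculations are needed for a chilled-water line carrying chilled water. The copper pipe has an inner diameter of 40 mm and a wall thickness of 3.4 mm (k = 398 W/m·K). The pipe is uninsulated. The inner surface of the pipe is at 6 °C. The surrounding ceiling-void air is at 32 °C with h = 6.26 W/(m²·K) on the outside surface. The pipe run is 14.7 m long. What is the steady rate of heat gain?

Per-layer cylindrical resistances, series-summed:
R_copper pipe wall = ln(23.4/20)/(2π×398×14.7) = 4.271×10^-6 K/W
R_outer film = 1/(h_o·2πr_oL) = 1/(6.26×2π×0.0234×14.7) = 0.07391 K/W
R_total = 0.07392 K/W
Q = ΔT/R_total = 26/0.07392

Q ≈ 352 W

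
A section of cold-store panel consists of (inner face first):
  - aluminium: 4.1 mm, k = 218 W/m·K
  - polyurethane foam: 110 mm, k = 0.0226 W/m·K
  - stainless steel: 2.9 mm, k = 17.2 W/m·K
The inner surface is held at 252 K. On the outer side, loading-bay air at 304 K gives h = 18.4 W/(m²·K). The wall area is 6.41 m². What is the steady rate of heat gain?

Using the resistance-network approach (series):
R_aluminium = L/(kA) = 0.0041/(218×6.41) = 2.934×10^-6 K/W
R_polyurethane foam = L/(kA) = 0.11/(0.0226×6.41) = 0.7593 K/W
R_stainless steel = L/(kA) = 0.0029/(17.2×6.41) = 2.63×10^-5 K/W
R_outer film = 1/(h_o·A) = 1/(18.4×6.41) = 0.008479 K/W
R_total = 0.7678 K/W
Q = ΔT / R_total = 52 / 0.7678

Q ≈ 67.7 W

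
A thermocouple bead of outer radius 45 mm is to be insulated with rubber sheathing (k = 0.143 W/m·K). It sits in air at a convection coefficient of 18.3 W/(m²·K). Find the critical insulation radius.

For a sphere r_cr = 2k/h = 2×0.143/18.3
r_cr = 15.6 mm; since the bare radius (45 mm) is above r_cr, any added insulation will reduce heat loss.

r_cr ≈ 15.6 mm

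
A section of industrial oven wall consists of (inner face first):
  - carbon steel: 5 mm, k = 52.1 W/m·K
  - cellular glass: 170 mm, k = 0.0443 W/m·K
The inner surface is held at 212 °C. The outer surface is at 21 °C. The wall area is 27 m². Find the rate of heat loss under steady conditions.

Using the resistance-network approach (series):
R_carbon steel = L/(kA) = 0.005/(52.1×27) = 3.554×10^-6 K/W
R_cellular glass = L/(kA) = 0.17/(0.0443×27) = 0.1421 K/W
R_total = 0.1421 K/W
Q = ΔT / R_total = 191 / 0.1421

Q ≈ 1340 W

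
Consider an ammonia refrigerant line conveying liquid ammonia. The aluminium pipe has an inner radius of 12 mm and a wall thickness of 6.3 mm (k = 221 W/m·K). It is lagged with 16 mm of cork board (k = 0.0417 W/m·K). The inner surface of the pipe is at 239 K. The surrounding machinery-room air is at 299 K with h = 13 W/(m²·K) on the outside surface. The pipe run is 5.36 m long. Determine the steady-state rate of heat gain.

Q ≈ 117 W

Per-layer cylindrical resistances, series-summed:
R_aluminium pipe wall = ln(18.3/12)/(2π×221×5.36) = 5.67×10^-5 K/W
R_cork board = ln(34.3/18.3)/(2π×0.0417×5.36) = 0.4474 K/W
R_outer film = 1/(h_o·2πr_oL) = 1/(13×2π×0.0343×5.36) = 0.06659 K/W
R_total = 0.514 K/W
Q = ΔT/R_total = 60/0.514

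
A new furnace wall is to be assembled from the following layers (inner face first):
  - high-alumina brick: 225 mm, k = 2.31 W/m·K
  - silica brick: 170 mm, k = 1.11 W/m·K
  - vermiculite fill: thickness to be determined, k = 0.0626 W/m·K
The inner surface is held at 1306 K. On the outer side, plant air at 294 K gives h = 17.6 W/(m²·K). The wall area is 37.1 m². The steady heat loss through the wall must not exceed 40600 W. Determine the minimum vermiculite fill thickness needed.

L ≈ 38.6 mm

Series thermal resistances:
R_high-alumina brick = L/(kA) = 0.225/(2.31×37.1) = 0.002625 K/W
R_silica brick = L/(kA) = 0.17/(1.11×37.1) = 0.004128 K/W
R_outer film = 1/(h_o·A) = 1/(17.6×37.1) = 0.001531 K/W
Sum of the known resistances R_other = 0.008285 K/W
Required total resistance R_tot = ΔT/Q_allow = 1012/40600 = 0.02493 K/W
R_vermiculite fill = R_tot − R_other = 0.01664 K/W
L = R·k·A = 0.01664×0.0626×37.1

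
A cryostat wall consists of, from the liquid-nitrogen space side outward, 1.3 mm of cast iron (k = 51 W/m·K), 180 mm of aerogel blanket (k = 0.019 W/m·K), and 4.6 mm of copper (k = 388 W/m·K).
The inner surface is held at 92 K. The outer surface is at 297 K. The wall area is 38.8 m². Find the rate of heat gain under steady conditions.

Q ≈ 840 W

Series thermal resistances:
R_cast iron = L/(kA) = 0.0013/(51×38.8) = 6.57×10^-7 K/W
R_aerogel blanket = L/(kA) = 0.18/(0.019×38.8) = 0.2442 K/W
R_copper = L/(kA) = 0.0046/(388×38.8) = 3.056×10^-7 K/W
R_total = 0.2442 K/W
Q = ΔT / R_total = 205 / 0.2442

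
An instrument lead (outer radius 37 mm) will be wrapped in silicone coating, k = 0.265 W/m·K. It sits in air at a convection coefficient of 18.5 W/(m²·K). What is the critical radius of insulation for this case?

For a cylinder r_cr = k/h = 0.265/18.5
r_cr = 14.3 mm; since the bare radius (37 mm) is above r_cr, any added insulation will reduce heat loss.

r_cr ≈ 14.3 mm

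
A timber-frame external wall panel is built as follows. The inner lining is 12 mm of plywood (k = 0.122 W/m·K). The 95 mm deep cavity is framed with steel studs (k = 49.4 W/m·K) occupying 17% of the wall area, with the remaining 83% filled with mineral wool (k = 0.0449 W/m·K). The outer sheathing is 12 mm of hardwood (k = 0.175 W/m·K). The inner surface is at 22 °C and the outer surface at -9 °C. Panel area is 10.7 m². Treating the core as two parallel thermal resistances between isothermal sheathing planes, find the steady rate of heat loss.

Q ≈ 1860 W

Sheathing layers in series; stud and cavity paths in parallel between them.
R_inner = 0.012/(0.122×10.7) = 0.009193 K/W
R_stud  = 0.095/(49.4×0.17×10.7) = 0.001057 K/W
R_cav   = 0.095/(0.0449×0.83×10.7) = 0.2382 K/W
1/R_core = 1/R_stud + 1/R_cav → R_core = 0.001053 K/W
R_outer = 0.012/(0.175×10.7) = 0.006409 K/W
R_total = 0.01665 K/W
Q = ΔT/R_total = 31/0.01665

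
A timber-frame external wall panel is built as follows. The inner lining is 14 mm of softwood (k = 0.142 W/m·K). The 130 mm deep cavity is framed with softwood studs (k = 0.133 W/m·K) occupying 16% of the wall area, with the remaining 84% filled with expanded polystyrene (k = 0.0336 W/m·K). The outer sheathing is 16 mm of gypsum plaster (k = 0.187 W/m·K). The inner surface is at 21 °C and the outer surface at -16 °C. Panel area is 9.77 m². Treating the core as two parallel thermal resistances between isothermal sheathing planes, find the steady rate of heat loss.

Sheathing layers in series; stud and cavity paths in parallel between them.
R_inner = 0.014/(0.142×9.77) = 0.01009 K/W
R_stud  = 0.13/(0.133×0.16×9.77) = 0.6253 K/W
R_cav   = 0.13/(0.0336×0.84×9.77) = 0.4714 K/W
1/R_core = 1/R_stud + 1/R_cav → R_core = 0.2688 K/W
R_outer = 0.016/(0.187×9.77) = 0.008758 K/W
R_total = 0.2876 K/W
Q = ΔT/R_total = 37/0.2876

Q ≈ 129 W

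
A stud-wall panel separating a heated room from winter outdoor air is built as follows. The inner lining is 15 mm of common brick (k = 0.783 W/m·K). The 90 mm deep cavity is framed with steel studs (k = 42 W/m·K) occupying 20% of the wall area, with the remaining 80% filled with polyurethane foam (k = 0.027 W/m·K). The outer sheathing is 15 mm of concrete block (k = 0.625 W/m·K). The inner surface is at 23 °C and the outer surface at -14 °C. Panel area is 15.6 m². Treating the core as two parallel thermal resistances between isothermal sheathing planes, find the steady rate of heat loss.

Q ≈ 10700 W

Sheathing layers in series; stud and cavity paths in parallel between them.
R_inner = 0.015/(0.783×15.6) = 0.001228 K/W
R_stud  = 0.09/(42×0.2×15.6) = 6.868×10^-4 K/W
R_cav   = 0.09/(0.027×0.8×15.6) = 0.2671 K/W
1/R_core = 1/R_stud + 1/R_cav → R_core = 6.851×10^-4 K/W
R_outer = 0.015/(0.625×15.6) = 0.001538 K/W
R_total = 0.003452 K/W
Q = ΔT/R_total = 37/0.003452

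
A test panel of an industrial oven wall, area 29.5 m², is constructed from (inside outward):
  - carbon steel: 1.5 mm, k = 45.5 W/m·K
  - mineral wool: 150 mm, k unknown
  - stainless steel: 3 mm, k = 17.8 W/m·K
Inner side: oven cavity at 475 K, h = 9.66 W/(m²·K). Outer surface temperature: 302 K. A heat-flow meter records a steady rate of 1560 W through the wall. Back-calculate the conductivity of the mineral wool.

Model the wall as resistances in series:
R_inner film = 1/(h_i·A) = 1/(9.66×29.5) = 0.003509 K/W
R_carbon steel = L/(kA) = 0.0015/(45.5×29.5) = 1.118×10^-6 K/W
R_stainless steel = L/(kA) = 0.003/(17.8×29.5) = 5.713×10^-6 K/W
Sum of known resistances R_other = 0.003516 K/W
Total R = ΔT/Q = 173/1560 = 0.1109 K/W
R_mineral wool = R_total − R_other = 0.1074 K/W
k = L/(R·A) = 0.15/(0.1074×29.5)

k ≈ 0.0474 W/(m·K)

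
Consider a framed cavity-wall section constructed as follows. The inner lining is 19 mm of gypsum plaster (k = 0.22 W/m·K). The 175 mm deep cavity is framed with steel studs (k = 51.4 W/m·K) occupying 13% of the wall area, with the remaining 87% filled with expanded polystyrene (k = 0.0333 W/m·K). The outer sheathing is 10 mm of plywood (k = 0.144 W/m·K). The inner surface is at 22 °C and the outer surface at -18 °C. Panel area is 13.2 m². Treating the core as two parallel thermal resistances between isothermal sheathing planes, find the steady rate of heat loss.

Sheathing layers in series; stud and cavity paths in parallel between them.
R_inner = 0.019/(0.22×13.2) = 0.006543 K/W
R_stud  = 0.175/(51.4×0.13×13.2) = 0.001984 K/W
R_cav   = 0.175/(0.0333×0.87×13.2) = 0.4576 K/W
1/R_core = 1/R_stud + 1/R_cav → R_core = 0.001976 K/W
R_outer = 0.01/(0.144×13.2) = 0.005261 K/W
R_total = 0.01378 K/W
Q = ΔT/R_total = 40/0.01378

Q ≈ 2900 W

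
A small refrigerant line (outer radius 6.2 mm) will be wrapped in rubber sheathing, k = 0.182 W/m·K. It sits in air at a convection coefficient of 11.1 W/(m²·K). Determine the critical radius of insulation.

For a cylinder r_cr = k/h = 0.182/11.1
r_cr = 16.4 mm; since the bare radius (6.2 mm) is below r_cr, adding a thin layer of insulation will *increase* heat loss.

r_cr ≈ 16.4 mm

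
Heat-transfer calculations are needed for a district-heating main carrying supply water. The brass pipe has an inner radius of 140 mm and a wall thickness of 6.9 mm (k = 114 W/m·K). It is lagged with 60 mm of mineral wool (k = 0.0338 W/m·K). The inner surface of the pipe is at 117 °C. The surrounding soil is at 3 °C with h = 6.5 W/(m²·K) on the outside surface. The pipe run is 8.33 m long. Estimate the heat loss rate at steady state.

Per-layer cylindrical resistances, series-summed:
R_brass pipe wall = ln(146.9/140)/(2π×114×8.33) = 8.063×10^-6 K/W
R_mineral wool = ln(206.9/146.9)/(2π×0.0338×8.33) = 0.1936 K/W
R_outer film = 1/(h_o·2πr_oL) = 1/(6.5×2π×0.2069×8.33) = 0.01421 K/W
R_total = 0.2078 K/W
Q = ΔT/R_total = 114/0.2078

Q ≈ 549 W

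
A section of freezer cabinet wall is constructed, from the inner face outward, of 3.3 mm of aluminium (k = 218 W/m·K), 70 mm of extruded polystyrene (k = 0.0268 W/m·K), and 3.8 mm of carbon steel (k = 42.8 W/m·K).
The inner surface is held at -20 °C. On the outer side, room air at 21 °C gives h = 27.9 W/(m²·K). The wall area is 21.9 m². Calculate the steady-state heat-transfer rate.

Q ≈ 339 W

Treating each layer as a thermal resistance in series:
R_aluminium = L/(kA) = 0.0033/(218×21.9) = 6.912×10^-7 K/W
R_extruded polystyrene = L/(kA) = 0.07/(0.0268×21.9) = 0.1193 K/W
R_carbon steel = L/(kA) = 0.0038/(42.8×21.9) = 4.054×10^-6 K/W
R_outer film = 1/(h_o·A) = 1/(27.9×21.9) = 0.001637 K/W
R_total = 0.1209 K/W
Q = ΔT / R_total = 41 / 0.1209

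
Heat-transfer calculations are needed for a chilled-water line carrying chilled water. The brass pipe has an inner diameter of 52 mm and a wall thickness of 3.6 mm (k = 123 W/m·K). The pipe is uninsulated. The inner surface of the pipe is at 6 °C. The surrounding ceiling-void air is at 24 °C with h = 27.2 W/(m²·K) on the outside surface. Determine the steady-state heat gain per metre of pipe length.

q′ ≈ 91 W/m

For a radial system each layer contributes R = ln(r_out/r_in)/(2πkL); films add R = 1/(hA).
R_brass pipe wall = ln(29.6/26)/(2π×123×1) = 1.678×10^-4 K/W
R_outer film = 1/(h_o·2πr_oL) = 1/(27.2×2π×0.0296×1) = 0.1977 K/W
R_total = 0.1978 K/W
Q = ΔT/R_total = 18/0.1978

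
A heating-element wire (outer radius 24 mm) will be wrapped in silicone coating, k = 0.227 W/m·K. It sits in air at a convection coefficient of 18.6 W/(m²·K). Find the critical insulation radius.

r_cr ≈ 12.2 mm

For a cylinder r_cr = k/h = 0.227/18.6
r_cr = 12.2 mm; since the bare radius (24 mm) is above r_cr, any added insulation will reduce heat loss.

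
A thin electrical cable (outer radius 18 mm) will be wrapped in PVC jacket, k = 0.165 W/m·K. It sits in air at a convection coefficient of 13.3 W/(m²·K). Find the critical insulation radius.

r_cr ≈ 12.4 mm

For a cylinder r_cr = k/h = 0.165/13.3
r_cr = 12.4 mm; since the bare radius (18 mm) is above r_cr, any added insulation will reduce heat loss.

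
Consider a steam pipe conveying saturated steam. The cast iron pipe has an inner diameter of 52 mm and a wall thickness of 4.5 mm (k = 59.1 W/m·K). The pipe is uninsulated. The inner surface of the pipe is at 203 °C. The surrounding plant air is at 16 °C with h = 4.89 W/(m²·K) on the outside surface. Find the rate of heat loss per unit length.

q′ ≈ 175 W/m

Per-layer cylindrical resistances, series-summed:
R_cast iron pipe wall = ln(30.5/26)/(2π×59.1×1) = 4.299×10^-4 K/W
R_outer film = 1/(h_o·2πr_oL) = 1/(4.89×2π×0.0305×1) = 1.067 K/W
R_total = 1.068 K/W
Q = ΔT/R_total = 187/1.068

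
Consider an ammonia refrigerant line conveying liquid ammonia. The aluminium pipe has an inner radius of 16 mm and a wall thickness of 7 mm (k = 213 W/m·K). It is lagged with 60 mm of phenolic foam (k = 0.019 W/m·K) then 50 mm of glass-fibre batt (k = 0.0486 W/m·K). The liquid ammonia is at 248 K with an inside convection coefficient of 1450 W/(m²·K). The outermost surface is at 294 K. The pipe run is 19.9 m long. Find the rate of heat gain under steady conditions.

Q ≈ 74.4 W

Treating each annulus and film as a series resistance:
R_inner film = 1/(h_i·2πr₁L) = 1/(1450×2π×0.016×19.9) = 3.447×10^-4 K/W
R_aluminium pipe wall = ln(23/16)/(2π×213×19.9) = 1.363×10^-5 K/W
R_phenolic foam = ln(83/23)/(2π×0.019×19.9) = 0.5402 K/W
R_glass-fibre batt = ln(133/83)/(2π×0.0486×19.9) = 0.07759 K/W
R_total = 0.6182 K/W
Q = ΔT/R_total = 46/0.6182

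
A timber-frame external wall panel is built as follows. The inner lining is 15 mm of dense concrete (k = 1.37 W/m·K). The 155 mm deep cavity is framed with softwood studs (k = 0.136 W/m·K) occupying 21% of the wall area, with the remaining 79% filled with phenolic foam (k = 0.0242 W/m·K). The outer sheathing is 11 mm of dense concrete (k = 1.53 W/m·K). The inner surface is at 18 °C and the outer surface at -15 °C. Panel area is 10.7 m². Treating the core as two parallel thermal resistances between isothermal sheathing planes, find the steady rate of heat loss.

Sheathing layers in series; stud and cavity paths in parallel between them.
R_inner = 0.015/(1.37×10.7) = 0.001023 K/W
R_stud  = 0.155/(0.136×0.21×10.7) = 0.5072 K/W
R_cav   = 0.155/(0.0242×0.79×10.7) = 0.7577 K/W
1/R_core = 1/R_stud + 1/R_cav → R_core = 0.3038 K/W
R_outer = 0.011/(1.53×10.7) = 6.719×10^-4 K/W
R_total = 0.3055 K/W
Q = ΔT/R_total = 33/0.3055

Q ≈ 108 W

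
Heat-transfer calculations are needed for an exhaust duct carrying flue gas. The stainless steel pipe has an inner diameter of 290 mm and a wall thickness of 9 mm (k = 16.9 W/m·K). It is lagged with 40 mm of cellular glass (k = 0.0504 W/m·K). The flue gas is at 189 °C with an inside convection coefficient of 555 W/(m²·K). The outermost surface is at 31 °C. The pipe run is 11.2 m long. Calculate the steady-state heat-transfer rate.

Cylindrical conduction, so R = ln(r₂/r₁)/(2πkL) per layer, in series:
R_inner film = 1/(h_i·2πr₁L) = 1/(555×2π×0.145×11.2) = 1.766×10^-4 K/W
R_stainless steel pipe wall = ln(154/145)/(2π×16.9×11.2) = 5.063×10^-5 K/W
R_cellular glass = ln(194/154)/(2π×0.0504×11.2) = 0.0651 K/W
R_total = 0.06533 K/W
Q = ΔT/R_total = 158/0.06533

Q ≈ 2420 W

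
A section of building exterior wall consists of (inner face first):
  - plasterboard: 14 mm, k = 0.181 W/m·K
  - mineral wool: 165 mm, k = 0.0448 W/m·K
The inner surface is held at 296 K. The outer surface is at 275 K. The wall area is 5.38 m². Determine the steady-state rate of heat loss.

Thermal resistances in series:
R_plasterboard = L/(kA) = 0.014/(0.181×5.38) = 0.01438 K/W
R_mineral wool = L/(kA) = 0.165/(0.0448×5.38) = 0.6846 K/W
R_total = 0.699 K/W
Q = ΔT / R_total = 21 / 0.699

Q ≈ 30 W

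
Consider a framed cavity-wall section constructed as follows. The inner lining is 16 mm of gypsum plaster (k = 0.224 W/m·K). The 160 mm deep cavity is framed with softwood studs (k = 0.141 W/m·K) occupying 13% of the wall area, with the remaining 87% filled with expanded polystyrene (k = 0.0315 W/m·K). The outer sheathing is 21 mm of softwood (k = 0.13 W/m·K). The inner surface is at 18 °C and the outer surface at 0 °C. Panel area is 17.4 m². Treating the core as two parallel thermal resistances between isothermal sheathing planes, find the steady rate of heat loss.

Q ≈ 83.9 W

Sheathing layers in series; stud and cavity paths in parallel between them.
R_inner = 0.016/(0.224×17.4) = 0.004105 K/W
R_stud  = 0.16/(0.141×0.13×17.4) = 0.5017 K/W
R_cav   = 0.16/(0.0315×0.87×17.4) = 0.3355 K/W
1/R_core = 1/R_stud + 1/R_cav → R_core = 0.2011 K/W
R_outer = 0.021/(0.13×17.4) = 0.009284 K/W
R_total = 0.2144 K/W
Q = ΔT/R_total = 18/0.2144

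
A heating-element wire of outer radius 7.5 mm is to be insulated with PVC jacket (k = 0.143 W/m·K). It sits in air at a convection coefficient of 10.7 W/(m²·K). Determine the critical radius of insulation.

r_cr ≈ 13.4 mm

For a cylinder r_cr = k/h = 0.143/10.7
r_cr = 13.4 mm; since the bare radius (7.5 mm) is below r_cr, adding a thin layer of insulation will *increase* heat loss.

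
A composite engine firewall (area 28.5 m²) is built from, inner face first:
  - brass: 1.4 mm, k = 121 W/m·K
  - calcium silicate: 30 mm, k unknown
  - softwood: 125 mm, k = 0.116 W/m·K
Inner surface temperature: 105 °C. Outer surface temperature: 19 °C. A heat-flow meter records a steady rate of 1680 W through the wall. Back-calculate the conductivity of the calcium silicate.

k ≈ 0.0787 W/(m·K)

Thermal resistances in series:
R_brass = L/(kA) = 0.0014/(121×28.5) = 4.06×10^-7 K/W
R_softwood = L/(kA) = 0.125/(0.116×28.5) = 0.03781 K/W
Sum of known resistances R_other = 0.03781 K/W
Total R = ΔT/Q = 86/1680 = 0.05119 K/W
R_calcium silicate = R_total − R_other = 0.01338 K/W
k = L/(R·A) = 0.03/(0.01338×28.5)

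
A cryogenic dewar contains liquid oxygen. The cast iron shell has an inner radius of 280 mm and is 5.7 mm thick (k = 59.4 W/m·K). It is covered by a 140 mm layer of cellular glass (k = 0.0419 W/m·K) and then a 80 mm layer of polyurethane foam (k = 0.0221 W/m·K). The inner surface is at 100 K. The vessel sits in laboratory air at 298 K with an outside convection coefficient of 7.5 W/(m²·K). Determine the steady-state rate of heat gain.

Q ≈ 55.5 W

Spherical conduction: R = (1/r_in − 1/r_out)/(4πk) per layer; series-sum.
R_cast iron shell = (1/0.28 − 1/0.2857)/(4π×59.4) = 9.546×10^-5 K/W
R_cellular glass = (1/0.2857 − 1/0.4257)/(4π×0.0419) = 2.186 K/W
R_polyurethane foam = (1/0.4257 − 1/0.5057)/(4π×0.0221) = 1.338 K/W
R_outer film = 1/(h·4πr_o²) = 1/(7.5×4π×0.5057²) = 0.04149 K/W
R_total = 3.566 K/W
Q = ΔT/R_total = 198/3.566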